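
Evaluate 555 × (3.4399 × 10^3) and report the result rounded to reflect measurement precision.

1.91 × 10^6

555 × (3.4399 × 10^3) = 1909144.5
Multiplication/division keeps the fewest significant figures: 555 → 3 s.f., 3.4399 × 10^3 → 5 s.f.; limit is 3.
Rounded to 3 significant figures: 1.91 × 10^6.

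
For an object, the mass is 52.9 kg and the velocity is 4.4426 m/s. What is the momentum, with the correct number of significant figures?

momentum = 52.9 kg × 4.4426 m/s = 235.01354 kg·m/s.
52.9 has 3 significant figures; 4.4426 has 5.
Division/multiplication keeps the fewest: 3 significant figures.
Rounded: 235 kg·m/s.

235 kg·m/s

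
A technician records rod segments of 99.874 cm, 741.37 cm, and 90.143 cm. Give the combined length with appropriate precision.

931.39 cm

99.874 cm + 741.37 cm + 90.143 cm = 931.387 cm.
Addition/subtraction keeps the fewest decimal places: 99.874 → 3 decimal places, 741.37 → 2 decimal places, 90.143 → 3 decimal places; limit is 2.
Rounded to 2 decimal places: 931.39 cm.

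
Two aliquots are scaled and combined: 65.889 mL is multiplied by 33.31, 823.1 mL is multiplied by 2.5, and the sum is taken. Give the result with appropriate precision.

65.889 × 33.31 = 2194.76259 → 2195 mL (4 s.f., last digit at the 10^0 place).
823.1 × 2.5 = 2057.75 → 2.1 × 10³ mL (2 s.f., last digit at the 10^2 place).
Sum: 4252.51259 mL; keep the coarser place, 10^2.
Result: 4.3 × 10³ mL.

4.3 × 10³ mL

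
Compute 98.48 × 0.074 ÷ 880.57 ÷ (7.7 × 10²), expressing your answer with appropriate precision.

1.1 × 10⁻⁵

98.48 × 0.074 ÷ 880.57 ÷ (7.7 × 10²) = 0.0000107479379133…
Multiplication/division keeps the fewest significant figures: 98.48 → 4 s.f., 0.074 → 2 s.f., 880.57 → 5 s.f., 7.7 × 10² → 2 s.f.; limit is 2.
Rounded to 2 significant figures: 1.1 × 10⁻⁵.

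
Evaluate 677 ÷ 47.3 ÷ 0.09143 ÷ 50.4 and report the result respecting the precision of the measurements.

677 ÷ 47.3 ÷ 0.09143 ÷ 50.4 = 3.1060487783…
Multiplication/division keeps the fewest significant figures: 677 → 3 s.f., 47.3 → 3 s.f., 0.09143 → 4 s.f., 50.4 → 3 s.f.; limit is 3.
Rounded to 3 significant figures: 3.11.

3.11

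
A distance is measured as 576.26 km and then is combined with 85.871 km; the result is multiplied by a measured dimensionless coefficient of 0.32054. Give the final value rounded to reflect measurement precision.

212.24 km

576.26 km + 85.871 km = 662.131 km; the sum is limited to 2 decimal places (5 s.f.).
Carrying full precision, 662.131 × 0.32054 = 212.23947074 km; 0.32054 has 5 s.f., so the result keeps min(5, 5) = 5 s.f.
Rounded to 5 significant figures: 212.24 km.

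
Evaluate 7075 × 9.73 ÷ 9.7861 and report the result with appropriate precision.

7.03 × 10³

7075 × 9.73 ÷ 9.7861 = 7034.44170814…
Multiplication/division keeps the fewest significant figures: 7075 → 4 s.f., 9.73 → 3 s.f., 9.7861 → 5 s.f.; limit is 3.
Rounded to 3 significant figures: 7.03 × 10³.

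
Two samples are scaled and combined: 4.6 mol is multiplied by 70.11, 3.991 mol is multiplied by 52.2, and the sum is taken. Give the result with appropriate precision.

5.3 × 10^2 mol

4.6 × 70.11 = 322.506 → 3.2 × 10^2 mol (2 s.f., last digit at the 10^1 place).
3.991 × 52.2 = 208.3302 → 208 mol (3 s.f., last digit at the 10^0 place).
Sum: 530.8362 mol; keep the coarser place, 10^1.
Result: 5.3 × 10^2 mol.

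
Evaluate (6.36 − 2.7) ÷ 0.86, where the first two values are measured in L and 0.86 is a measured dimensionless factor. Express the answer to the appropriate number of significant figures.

6.36 L − 2.7 L = 3.66 L; the difference is limited to 1 decimal place (2 s.f.).
Carrying full precision, 3.66 ÷ 0.86 = 4.25581395349… L; 0.86 has 2 s.f., so the result keeps min(2, 2) = 2 s.f.
Rounded to 2 significant figures: 4.3 L.

4.3 L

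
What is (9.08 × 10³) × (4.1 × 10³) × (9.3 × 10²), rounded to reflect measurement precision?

3.5 × 10¹⁰

(9.08 × 10³) × (4.1 × 10³) × (9.3 × 10²) = 3.462204 × 10^10
Multiplication/division keeps the fewest significant figures: 9.08 × 10³ → 3 s.f., 4.1 × 10³ → 2 s.f., 9.3 × 10² → 2 s.f.; limit is 2.
Rounded to 2 significant figures: 3.5 × 10¹⁰.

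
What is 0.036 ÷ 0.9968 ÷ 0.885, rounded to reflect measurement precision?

0.036 ÷ 0.9968 ÷ 0.885 = 0.0408085534728…
Multiplication/division keeps the fewest significant figures: 0.036 → 2 s.f., 0.9968 → 4 s.f., 0.885 → 3 s.f.; limit is 2.
Rounded to 2 significant figures: 0.041.

0.041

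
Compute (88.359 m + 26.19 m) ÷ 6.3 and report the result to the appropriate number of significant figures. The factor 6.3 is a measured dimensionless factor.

18 m

88.359 m + 26.19 m = 114.549 m; the sum is limited to 2 decimal places (5 s.f.).
Carrying full precision, 114.549 ÷ 6.3 = 18.1823809524… m; 6.3 has 2 s.f., so the result keeps min(5, 2) = 2 s.f.
Rounded to 2 significant figures: 18 m.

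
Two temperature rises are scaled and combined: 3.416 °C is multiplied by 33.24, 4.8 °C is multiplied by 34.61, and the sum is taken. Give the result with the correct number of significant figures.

3.416 × 33.24 = 113.54784 → 113.5 °C (4 s.f., last digit at the 10^-1 place).
4.8 × 34.61 = 166.128 → 1.7 × 10² °C (2 s.f., last digit at the 10^1 place).
Sum: 279.67584 °C; keep the coarser place, 10^1.
Result: 2.8 × 10² °C.

2.8 × 10² °C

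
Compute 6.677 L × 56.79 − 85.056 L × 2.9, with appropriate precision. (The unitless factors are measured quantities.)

6.677 × 56.79 = 379.18683 → 379.2 L (4 s.f., last digit at the 10^-1 place).
85.056 × 2.9 = 246.6624 → 2.5 × 10^2 L (2 s.f., last digit at the 10^1 place).
Difference: 132.52443 L; keep the coarser place, 10^1.
Result: 1.3 × 10^2 L.

1.3 × 10^2 L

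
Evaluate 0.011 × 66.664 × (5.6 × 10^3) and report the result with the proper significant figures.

4.1 × 10^3

0.011 × 66.664 × (5.6 × 10^3) = 4106.5024
Multiplication/division keeps the fewest significant figures: 0.011 → 2 s.f., 66.664 → 5 s.f., 5.6 × 10^3 → 2 s.f.; limit is 2.
Rounded to 2 significant figures: 4.1 × 10^3.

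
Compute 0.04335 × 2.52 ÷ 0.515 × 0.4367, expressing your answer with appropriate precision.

0.04335 × 2.52 ÷ 0.515 × 0.4367 = 0.0926329735922…
Multiplication/division keeps the fewest significant figures: 0.04335 → 4 s.f., 2.52 → 3 s.f., 0.515 → 3 s.f., 0.4367 → 4 s.f.; limit is 3.
Rounded to 3 significant figures: 9.26 × 10^-2.

9.26 × 10^-2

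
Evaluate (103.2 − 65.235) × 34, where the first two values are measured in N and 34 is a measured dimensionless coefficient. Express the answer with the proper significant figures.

103.2 N − 65.235 N = 37.965 N; the difference is limited to 1 decimal place (3 s.f.).
Carrying full precision, 37.965 × 34 = 1290.81 N; 34 has 2 s.f., so the result keeps min(3, 2) = 2 s.f.
Rounded to 2 significant figures: 1.3 × 10^3 N.

1.3 × 10^3 N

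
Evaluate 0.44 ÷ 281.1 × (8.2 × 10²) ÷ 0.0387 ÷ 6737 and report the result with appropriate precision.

0.0049

0.44 ÷ 281.1 × (8.2 × 10²) ÷ 0.0387 ÷ 6737 = 0.00492298112756…
Multiplication/division keeps the fewest significant figures: 0.44 → 2 s.f., 281.1 → 4 s.f., 8.2 × 10² → 2 s.f., 0.0387 → 3 s.f., 6737 → 4 s.f.; limit is 2.
Rounded to 2 significant figures: 0.0049.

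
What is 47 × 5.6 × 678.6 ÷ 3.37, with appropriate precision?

5.3 × 10⁴

47 × 5.6 × 678.6 ÷ 3.37 = 52999.264095…
Multiplication/division keeps the fewest significant figures: 47 → 2 s.f., 5.6 → 2 s.f., 678.6 → 4 s.f., 3.37 → 3 s.f.; limit is 2.
Rounded to 2 significant figures: 5.3 × 10⁴.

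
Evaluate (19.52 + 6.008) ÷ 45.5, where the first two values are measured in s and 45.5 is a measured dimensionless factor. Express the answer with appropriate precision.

0.561 s

19.52 s + 6.008 s = 25.528 s; the sum is limited to 2 decimal places (4 s.f.).
Carrying full precision, 25.528 ÷ 45.5 = 0.561054945055… s; 45.5 has 3 s.f., so the result keeps min(4, 3) = 3 s.f.
Rounded to 3 significant figures: 0.561 s.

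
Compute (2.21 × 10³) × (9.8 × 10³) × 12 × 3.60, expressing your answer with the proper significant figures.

9.4 × 10⁸

(2.21 × 10³) × (9.8 × 10³) × 12 × 3.60 = 935625600
Multiplication/division keeps the fewest significant figures: 2.21 × 10³ → 3 s.f., 9.8 × 10³ → 2 s.f., 12 → 2 s.f., 3.60 → 3 s.f.; limit is 2.
Rounded to 2 significant figures: 9.4 × 10⁸.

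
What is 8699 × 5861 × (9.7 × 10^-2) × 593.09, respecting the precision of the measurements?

2.9 × 10^9

8699 × 5861 × (9.7 × 10^-2) × 593.09 = 2.93314402176 × 10^9…
Multiplication/division keeps the fewest significant figures: 8699 → 4 s.f., 5861 → 4 s.f., 9.7 × 10^-2 → 2 s.f., 593.09 → 5 s.f.; limit is 2.
Rounded to 2 significant figures: 2.9 × 10^9.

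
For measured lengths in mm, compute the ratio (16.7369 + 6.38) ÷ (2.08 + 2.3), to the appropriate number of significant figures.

5.3

16.7369 + 6.38 = 23.1169, limited to 2 d.p. → 4 s.f.; 2.08 + 2.3 = 4.38, limited to 1 d.p. → 2 s.f.
Carrying full precision, 23.1169 ÷ 4.38 = 5.27783105023…; keep min(4, 2) = 2 s.f.
Rounded to 2 significant figures: 5.3.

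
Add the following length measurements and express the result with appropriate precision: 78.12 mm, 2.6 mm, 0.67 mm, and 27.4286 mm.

108.8 mm

78.12 mm + 2.6 mm + 0.67 mm + 27.4286 mm = 108.8186 mm.
Addition/subtraction keeps the fewest decimal places: 78.12 → 2 decimal places, 2.6 → 1 decimal place, 0.67 → 2 decimal places, 27.4286 → 4 decimal places; limit is 1.
Rounded to 1 decimal place: 108.8 mm.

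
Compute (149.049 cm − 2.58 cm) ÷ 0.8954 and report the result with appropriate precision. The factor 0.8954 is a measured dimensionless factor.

149.049 cm − 2.58 cm = 146.469 cm; the difference is limited to 2 decimal places (5 s.f.).
Carrying full precision, 146.469 ÷ 0.8954 = 163.579405852… cm; 0.8954 has 4 s.f., so the result keeps min(5, 4) = 4 s.f.
Rounded to 4 significant figures: 163.6 cm.

163.6 cm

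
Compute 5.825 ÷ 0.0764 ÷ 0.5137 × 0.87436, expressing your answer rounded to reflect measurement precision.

130.

5.825 ÷ 0.0764 ÷ 0.5137 × 0.87436 = 129.772683957…
Multiplication/division keeps the fewest significant figures: 5.825 → 4 s.f., 0.0764 → 3 s.f., 0.5137 → 4 s.f., 0.87436 → 5 s.f.; limit is 3.
Rounded to 3 significant figures: 130.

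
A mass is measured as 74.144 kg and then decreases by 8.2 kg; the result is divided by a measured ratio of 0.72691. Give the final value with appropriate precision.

74.144 kg − 8.2 kg = 65.944 kg; the difference is limited to 1 decimal place (3 s.f.).
Carrying full precision, 65.944 ÷ 0.72691 = 90.7182457251… kg; 0.72691 has 5 s.f., so the result keeps min(3, 5) = 3 s.f.
Rounded to 3 significant figures: 90.7 kg.

90.7 kg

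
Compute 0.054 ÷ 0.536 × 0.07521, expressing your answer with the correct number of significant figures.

0.054 ÷ 0.536 × 0.07521 = 0.00757712686567…
Multiplication/division keeps the fewest significant figures: 0.054 → 2 s.f., 0.536 → 3 s.f., 0.07521 → 4 s.f.; limit is 2.
Rounded to 2 significant figures: 0.0076.

0.0076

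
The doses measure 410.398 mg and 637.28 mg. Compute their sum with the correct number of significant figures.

1047.68 mg

410.398 mg + 637.28 mg = 1047.678 mg.
Addition/subtraction keeps the fewest decimal places: 410.398 → 3 decimal places, 637.28 → 2 decimal places; limit is 2.
Rounded to 2 decimal places: 1047.68 mg.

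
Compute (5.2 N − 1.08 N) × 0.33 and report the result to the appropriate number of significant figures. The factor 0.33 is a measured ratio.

5.2 N − 1.08 N = 4.12 N; the difference is limited to 1 decimal place (2 s.f.).
Carrying full precision, 4.12 × 0.33 = 1.3596 N; 0.33 has 2 s.f., so the result keeps min(2, 2) = 2 s.f.
Rounded to 2 significant figures: 1.4 N.

1.4 N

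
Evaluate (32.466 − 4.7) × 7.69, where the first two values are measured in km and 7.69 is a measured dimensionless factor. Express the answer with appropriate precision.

214 km

32.466 km − 4.7 km = 27.766 km; the difference is limited to 1 decimal place (3 s.f.).
Carrying full precision, 27.766 × 7.69 = 213.52054 km; 7.69 has 3 s.f., so the result keeps min(3, 3) = 3 s.f.
Rounded to 3 significant figures: 214 km.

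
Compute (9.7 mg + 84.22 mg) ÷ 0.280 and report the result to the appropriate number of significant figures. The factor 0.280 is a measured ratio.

335 mg

9.7 mg + 84.22 mg = 93.92 mg; the sum is limited to 1 decimal place (3 s.f.).
Carrying full precision, 93.92 ÷ 0.280 = 335.428571429… mg; 0.280 has 3 s.f., so the result keeps min(3, 3) = 3 s.f.
Rounded to 3 significant figures: 335 mg.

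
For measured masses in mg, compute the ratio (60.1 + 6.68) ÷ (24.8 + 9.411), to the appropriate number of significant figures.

1.95

60.1 + 6.68 = 66.78, limited to 1 d.p. → 3 s.f.; 24.8 + 9.411 = 34.211, limited to 1 d.p. → 3 s.f.
Carrying full precision, 66.78 ÷ 34.211 = 1.95200374149…; keep min(3, 3) = 3 s.f.
Rounded to 3 significant figures: 1.95.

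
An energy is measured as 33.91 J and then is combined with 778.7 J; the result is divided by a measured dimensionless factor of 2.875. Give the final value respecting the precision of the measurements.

282.6 J

33.91 J + 778.7 J = 812.61 J; the sum is limited to 1 decimal place (4 s.f.).
Carrying full precision, 812.61 ÷ 2.875 = 282.646956522… J; 2.875 has 4 s.f., so the result keeps min(4, 4) = 4 s.f.
Rounded to 4 significant figures: 282.6 J.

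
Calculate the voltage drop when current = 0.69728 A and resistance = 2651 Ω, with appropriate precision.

voltage drop = 0.69728 A × 2651 Ω = 1848.48928 V.
0.69728 has 5 significant figures; 2651 has 4.
Division/multiplication keeps the fewest: 4 significant figures.
Rounded: 1848 V.

1848 V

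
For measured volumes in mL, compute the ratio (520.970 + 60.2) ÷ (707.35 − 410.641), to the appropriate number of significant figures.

1.959

520.970 + 60.2 = 581.170, limited to 1 d.p. → 4 s.f.; 707.35 − 410.641 = 296.709, limited to 2 d.p. → 5 s.f.
Carrying full precision, 581.170 ÷ 296.709 = 1.95872049719…; keep min(4, 5) = 4 s.f.
Rounded to 4 significant figures: 1.959.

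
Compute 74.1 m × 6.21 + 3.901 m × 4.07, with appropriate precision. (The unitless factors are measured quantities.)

74.1 × 6.21 = 460.161 → 460. m (3 s.f., last digit at the 10^0 place).
3.901 × 4.07 = 15.87707 → 15.9 m (3 s.f., last digit at the 10^-1 place).
Sum: 476.03807 m; keep the coarser place, 10^0.
Result: 476 m.

476 m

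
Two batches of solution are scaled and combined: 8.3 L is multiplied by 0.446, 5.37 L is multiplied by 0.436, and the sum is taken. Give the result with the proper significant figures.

6.0 L

8.3 × 0.446 = 3.7018 → 3.7 L (2 s.f., last digit at the 10^-1 place).
5.37 × 0.436 = 2.34132 → 2.34 L (3 s.f., last digit at the 10^-2 place).
Sum: 6.04312 L; keep the coarser place, 10^-1.
Result: 6.0 L.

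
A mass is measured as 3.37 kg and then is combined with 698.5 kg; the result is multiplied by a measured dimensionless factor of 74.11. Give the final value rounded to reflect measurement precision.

3.37 kg + 698.5 kg = 701.87 kg; the sum is limited to 1 decimal place (4 s.f.).
Carrying full precision, 701.87 × 74.11 = 52015.5857 kg; 74.11 has 4 s.f., so the result keeps min(4, 4) = 4 s.f.
Rounded to 4 significant figures: 5.202 × 10^4 kg.

5.202 × 10^4 kg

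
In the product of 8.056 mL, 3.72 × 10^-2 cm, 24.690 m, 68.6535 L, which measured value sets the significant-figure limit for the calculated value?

3.72 × 10^-2 cm

8.056 mL → 4 s.f.; 3.72 × 10^-2 cm → 3 s.f.; 24.690 m → 5 s.f.; 68.6535 L → 6 s.f.
The fewest is 3 significant figures, from 3.72 × 10^-2 cm.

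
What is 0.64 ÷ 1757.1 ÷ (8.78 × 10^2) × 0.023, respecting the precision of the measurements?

0.64 ÷ 1757.1 ÷ (8.78 × 10^2) × 0.023 = 9.54150353094 × 10^-9…
Multiplication/division keeps the fewest significant figures: 0.64 → 2 s.f., 1757.1 → 5 s.f., 8.78 × 10^2 → 3 s.f., 0.023 → 2 s.f.; limit is 2.
Rounded to 2 significant figures: 9.5 × 10^-9.

9.5 × 10^-9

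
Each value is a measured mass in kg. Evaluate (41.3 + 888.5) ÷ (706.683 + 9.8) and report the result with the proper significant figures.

1.298

41.3 + 888.5 = 929.8, limited to 1 d.p. → 4 s.f.; 706.683 + 9.8 = 716.483, limited to 1 d.p. → 4 s.f.
Carrying full precision, 929.8 ÷ 716.483 = 1.29772792934…; keep min(4, 4) = 4 s.f.
Rounded to 4 significant figures: 1.298.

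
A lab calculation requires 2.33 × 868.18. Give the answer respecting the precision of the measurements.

2.33 × 868.18 = 2022.8594
Multiplication/division keeps the fewest significant figures: 2.33 → 3 s.f., 868.18 → 5 s.f.; limit is 3.
Rounded to 3 significant figures: 2.02 × 10³.

2.02 × 10³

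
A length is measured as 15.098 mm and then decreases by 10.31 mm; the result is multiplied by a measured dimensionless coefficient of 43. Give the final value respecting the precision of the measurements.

15.098 mm − 10.31 mm = 4.788 mm; the difference is limited to 2 decimal places (3 s.f.).
Carrying full precision, 4.788 × 43 = 205.884 mm; 43 has 2 s.f., so the result keeps min(3, 2) = 2 s.f.
Rounded to 2 significant figures: 2.1 × 10² mm.

2.1 × 10² mm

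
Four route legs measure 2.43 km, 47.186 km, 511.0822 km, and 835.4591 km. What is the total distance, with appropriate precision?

1396.16 km

2.43 km + 47.186 km + 511.0822 km + 835.4591 km = 1396.1573 km.
Addition/subtraction keeps the fewest decimal places: 2.43 → 2 decimal places, 47.186 → 3 decimal places, 511.0822 → 4 decimal places, 835.4591 → 4 decimal places; limit is 2.
Rounded to 2 decimal places: 1396.16 km.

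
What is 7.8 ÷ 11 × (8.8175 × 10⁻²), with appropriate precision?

7.8 ÷ 11 × (8.8175 × 10⁻²) = 0.0625240909091…
Multiplication/division keeps the fewest significant figures: 7.8 → 2 s.f., 11 → 2 s.f., 8.8175 × 10⁻² → 5 s.f.; limit is 2.
Rounded to 2 significant figures: 0.063.

0.063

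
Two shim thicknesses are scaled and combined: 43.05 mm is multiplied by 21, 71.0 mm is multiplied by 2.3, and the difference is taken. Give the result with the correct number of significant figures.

7.4 × 10² mm

43.05 × 21 = 904.05 → 9.0 × 10² mm (2 s.f., last digit at the 10^1 place).
71.0 × 2.3 = 163.3 → 1.6 × 10² mm (2 s.f., last digit at the 10^1 place).
Difference: 740.75 mm; keep the coarser place, 10^1.
Result: 7.4 × 10² mm.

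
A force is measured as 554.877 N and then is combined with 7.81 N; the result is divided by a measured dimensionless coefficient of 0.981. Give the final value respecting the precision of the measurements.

574 N

554.877 N + 7.81 N = 562.687 N; the sum is limited to 2 decimal places (5 s.f.).
Carrying full precision, 562.687 ÷ 0.981 = 573.585117227… N; 0.981 has 3 s.f., so the result keeps min(5, 3) = 3 s.f.
Rounded to 3 significant figures: 574 N.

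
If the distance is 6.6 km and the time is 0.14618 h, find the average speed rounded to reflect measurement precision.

average speed = 6.6 km ÷ 0.14618 h = 45.1498152962… km/h.
6.6 has 2 significant figures; 0.14618 has 5.
Division/multiplication keeps the fewest: 2 significant figures.
Rounded: 45 km/h.

45 km/h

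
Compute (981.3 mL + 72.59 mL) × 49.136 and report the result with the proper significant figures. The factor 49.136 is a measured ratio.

51784 mL

981.3 mL + 72.59 mL = 1053.89 mL; the sum is limited to 1 decimal place (5 s.f.).
Carrying full precision, 1053.89 × 49.136 = 51783.93904 mL; 49.136 has 5 s.f., so the result keeps min(5, 5) = 5 s.f.
Rounded to 5 significant figures: 51784 mL.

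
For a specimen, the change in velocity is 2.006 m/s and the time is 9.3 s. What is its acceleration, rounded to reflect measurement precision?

acceleration = 2.006 m/s ÷ 9.3 s = 0.215698924731… m/s².
2.006 has 4 significant figures; 9.3 has 2.
Division/multiplication keeps the fewest: 2 significant figures.
Rounded: 0.22 m/s².

0.22 m/s²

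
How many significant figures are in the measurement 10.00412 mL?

10.00412: zeros between nonzero digits are significant.

7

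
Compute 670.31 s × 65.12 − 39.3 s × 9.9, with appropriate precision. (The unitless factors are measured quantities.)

670.31 × 65.12 = 43650.5872 → 4.365 × 10⁴ s (4 s.f., last digit at the 10^1 place).
39.3 × 9.9 = 389.07 → 3.9 × 10² s (2 s.f., last digit at the 10^1 place).
Difference: 43261.5172 s; keep the coarser place, 10^1.
Result: 4.326 × 10⁴ s.

4.326 × 10⁴ s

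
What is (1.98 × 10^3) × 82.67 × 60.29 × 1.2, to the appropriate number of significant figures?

(1.98 × 10^3) × 82.67 × 60.29 × 1.2 = 11842398.1368
Multiplication/division keeps the fewest significant figures: 1.98 × 10^3 → 3 s.f., 82.67 → 4 s.f., 60.29 → 4 s.f., 1.2 → 2 s.f.; limit is 2.
Rounded to 2 significant figures: 1.2 × 10^7.

1.2 × 10^7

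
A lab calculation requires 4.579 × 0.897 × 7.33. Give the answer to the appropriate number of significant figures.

30.1

4.579 × 0.897 × 7.33 = 30.10697079
Multiplication/division keeps the fewest significant figures: 4.579 → 4 s.f., 0.897 → 3 s.f., 7.33 → 3 s.f.; limit is 3.
Rounded to 3 significant figures: 30.1.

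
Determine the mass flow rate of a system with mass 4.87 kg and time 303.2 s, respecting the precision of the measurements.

mass flow rate = 4.87 kg ÷ 303.2 s = 0.016062005277… kg/s.
4.87 has 3 significant figures; 303.2 has 4.
Division/multiplication keeps the fewest: 3 significant figures.
Rounded: 1.61 × 10^-2 kg/s.

1.61 × 10^-2 kg/s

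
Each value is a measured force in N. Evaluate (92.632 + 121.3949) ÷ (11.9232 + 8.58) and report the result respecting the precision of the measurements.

92.632 + 121.3949 = 214.0269, limited to 3 d.p. → 6 s.f.; 11.9232 + 8.58 = 20.5032, limited to 2 d.p. → 4 s.f.
Carrying full precision, 214.0269 ÷ 20.5032 = 10.4387071286…; keep min(6, 4) = 4 s.f.
Rounded to 4 significant figures: 10.44.

10.44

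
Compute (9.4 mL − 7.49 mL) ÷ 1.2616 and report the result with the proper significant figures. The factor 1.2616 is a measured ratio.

1.5 mL

9.4 mL − 7.49 mL = 1.91 mL; the difference is limited to 1 decimal place (2 s.f.).
Carrying full precision, 1.91 ÷ 1.2616 = 1.513950539… mL; 1.2616 has 5 s.f., so the result keeps min(2, 5) = 2 s.f.
Rounded to 2 significant figures: 1.5 mL.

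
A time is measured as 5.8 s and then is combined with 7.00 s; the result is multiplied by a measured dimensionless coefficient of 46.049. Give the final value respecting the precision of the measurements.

589 s

5.8 s + 7.00 s = 12.80 s; the sum is limited to 1 decimal place (3 s.f.).
Carrying full precision, 12.80 × 46.049 = 589.4272 s; 46.049 has 5 s.f., so the result keeps min(3, 5) = 3 s.f.
Rounded to 3 significant figures: 589 s.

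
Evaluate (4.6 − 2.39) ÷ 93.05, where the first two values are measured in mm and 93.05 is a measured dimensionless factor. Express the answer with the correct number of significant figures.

0.024 mm

4.6 mm − 2.39 mm = 2.21 mm; the difference is limited to 1 decimal place (2 s.f.).
Carrying full precision, 2.21 ÷ 93.05 = 0.0237506716819… mm; 93.05 has 4 s.f., so the result keeps min(2, 4) = 2 s.f.
Rounded to 2 significant figures: 0.024 mm.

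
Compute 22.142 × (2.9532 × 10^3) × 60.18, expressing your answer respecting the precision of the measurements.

3.935 × 10^6

22.142 × (2.9532 × 10^3) × 60.18 = 3935155.41979…
Multiplication/division keeps the fewest significant figures: 22.142 → 5 s.f., 2.9532 × 10^3 → 5 s.f., 60.18 → 4 s.f.; limit is 4.
Rounded to 4 significant figures: 3.935 × 10^6.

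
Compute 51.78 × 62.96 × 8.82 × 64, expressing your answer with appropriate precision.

1.8 × 10^6

51.78 × 62.96 × 8.82 × 64 = 1840243.63622…
Multiplication/division keeps the fewest significant figures: 51.78 → 4 s.f., 62.96 → 4 s.f., 8.82 → 3 s.f., 64 → 2 s.f.; limit is 2.
Rounded to 2 significant figures: 1.8 × 10^6.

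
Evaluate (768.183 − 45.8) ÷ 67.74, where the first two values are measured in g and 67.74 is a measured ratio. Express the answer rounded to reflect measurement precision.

10.66 g

768.183 g − 45.8 g = 722.383 g; the difference is limited to 1 decimal place (4 s.f.).
Carrying full precision, 722.383 ÷ 67.74 = 10.6640537349… g; 67.74 has 4 s.f., so the result keeps min(4, 4) = 4 s.f.
Rounded to 4 significant figures: 10.66 g.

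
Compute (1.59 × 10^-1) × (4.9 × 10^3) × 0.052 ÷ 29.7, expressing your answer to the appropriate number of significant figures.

1.4

(1.59 × 10^-1) × (4.9 × 10^3) × 0.052 ÷ 29.7 = 1.36408080808…
Multiplication/division keeps the fewest significant figures: 1.59 × 10^-1 → 3 s.f., 4.9 × 10^3 → 2 s.f., 0.052 → 2 s.f., 29.7 → 3 s.f.; limit is 2.
Rounded to 2 significant figures: 1.4.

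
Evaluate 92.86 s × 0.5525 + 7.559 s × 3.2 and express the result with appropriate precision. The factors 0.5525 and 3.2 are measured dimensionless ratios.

92.86 × 0.5525 = 51.30515 → 51.31 s (4 s.f., last digit at the 10^-2 place).
7.559 × 3.2 = 24.1888 → 24 s (2 s.f., last digit at the 10^0 place).
Sum: 75.49395 s; keep the coarser place, 10^0.
Result: 75 s.

75 s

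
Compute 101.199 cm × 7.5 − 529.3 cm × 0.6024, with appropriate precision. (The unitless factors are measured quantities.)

101.199 × 7.5 = 758.9925 → 7.6 × 10² cm (2 s.f., last digit at the 10^1 place).
529.3 × 0.6024 = 318.85032 → 318.9 cm (4 s.f., last digit at the 10^-1 place).
Difference: 440.14218 cm; keep the coarser place, 10^1.
Result: 4.4 × 10² cm.

4.4 × 10² cm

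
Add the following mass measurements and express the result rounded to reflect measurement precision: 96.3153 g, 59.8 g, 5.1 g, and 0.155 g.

161.4 g

96.3153 g + 59.8 g + 5.1 g + 0.155 g = 161.3703 g.
Addition/subtraction keeps the fewest decimal places: 96.3153 → 4 decimal places, 59.8 → 1 decimal place, 5.1 → 1 decimal place, 0.155 → 3 decimal places; limit is 1.
Rounded to 1 decimal place: 161.4 g.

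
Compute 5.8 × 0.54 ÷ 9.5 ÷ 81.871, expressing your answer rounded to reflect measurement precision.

5.8 × 0.54 ÷ 9.5 ÷ 81.871 = 0.00402687411326…
Multiplication/division keeps the fewest significant figures: 5.8 → 2 s.f., 0.54 → 2 s.f., 9.5 → 2 s.f., 81.871 → 5 s.f.; limit is 2.
Rounded to 2 significant figures: 0.0040.

0.0040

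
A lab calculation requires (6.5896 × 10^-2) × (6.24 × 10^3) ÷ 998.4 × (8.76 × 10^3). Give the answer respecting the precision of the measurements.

(6.5896 × 10^-2) × (6.24 × 10^3) ÷ 998.4 × (8.76 × 10^3) = 3607.806
Multiplication/division keeps the fewest significant figures: 6.5896 × 10^-2 → 5 s.f., 6.24 × 10^3 → 3 s.f., 998.4 → 4 s.f., 8.76 × 10^3 → 3 s.f.; limit is 3.
Rounded to 3 significant figures: 3.61 × 10^3.

3.61 × 10^3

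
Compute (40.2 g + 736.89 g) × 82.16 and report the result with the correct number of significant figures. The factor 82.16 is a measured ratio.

6.385 × 10⁴ g

40.2 g + 736.89 g = 777.09 g; the sum is limited to 1 decimal place (4 s.f.).
Carrying full precision, 777.09 × 82.16 = 63845.7144 g; 82.16 has 4 s.f., so the result keeps min(4, 4) = 4 s.f.
Rounded to 4 significant figures: 6.385 × 10⁴ g.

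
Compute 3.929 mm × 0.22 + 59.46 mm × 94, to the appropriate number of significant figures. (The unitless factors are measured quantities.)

5.6 × 10^3 mm

3.929 × 0.22 = 0.86438 → 0.86 mm (2 s.f., last digit at the 10^-2 place).
59.46 × 94 = 5589.24 → 5.6 × 10^3 mm (2 s.f., last digit at the 10^2 place).
Sum: 5590.10438 mm; keep the coarser place, 10^2.
Result: 5.6 × 10^3 mm.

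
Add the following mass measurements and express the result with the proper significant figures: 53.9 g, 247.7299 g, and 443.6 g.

745.2 g

53.9 g + 247.7299 g + 443.6 g = 745.2299 g.
Addition/subtraction keeps the fewest decimal places: 53.9 → 1 decimal place, 247.7299 → 4 decimal places, 443.6 → 1 decimal place; limit is 1.
Rounded to 1 decimal place: 745.2 g.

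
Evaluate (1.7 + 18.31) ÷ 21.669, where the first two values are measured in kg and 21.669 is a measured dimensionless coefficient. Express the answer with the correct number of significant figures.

0.923 kg

1.7 kg + 18.31 kg = 20.01 kg; the sum is limited to 1 decimal place (3 s.f.).
Carrying full precision, 20.01 ÷ 21.669 = 0.92343901426… kg; 21.669 has 5 s.f., so the result keeps min(3, 5) = 3 s.f.
Rounded to 3 significant figures: 0.923 kg.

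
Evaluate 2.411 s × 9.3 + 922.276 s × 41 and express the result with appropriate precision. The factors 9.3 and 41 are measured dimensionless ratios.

2.411 × 9.3 = 22.4223 → 22 s (2 s.f., last digit at the 10^0 place).
922.276 × 41 = 37813.316 → 3.8 × 10^4 s (2 s.f., last digit at the 10^3 place).
Sum: 37835.7383 s; keep the coarser place, 10^3.
Result: 3.8 × 10^4 s.

3.8 × 10^4 s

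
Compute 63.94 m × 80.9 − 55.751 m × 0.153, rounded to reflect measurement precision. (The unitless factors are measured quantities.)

63.94 × 80.9 = 5172.746 → 5.17 × 10^3 m (3 s.f., last digit at the 10^1 place).
55.751 × 0.153 = 8.529903 → 8.53 m (3 s.f., last digit at the 10^-2 place).
Difference: 5164.216097 m; keep the coarser place, 10^1.
Result: 5.16 × 10^3 m.

5.16 × 10^3 m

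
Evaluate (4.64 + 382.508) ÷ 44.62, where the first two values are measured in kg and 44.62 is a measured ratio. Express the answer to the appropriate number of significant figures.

8.677 kg

4.64 kg + 382.508 kg = 387.148 kg; the sum is limited to 2 decimal places (5 s.f.).
Carrying full precision, 387.148 ÷ 44.62 = 8.67655759749… kg; 44.62 has 4 s.f., so the result keeps min(5, 4) = 4 s.f.
Rounded to 4 significant figures: 8.677 kg.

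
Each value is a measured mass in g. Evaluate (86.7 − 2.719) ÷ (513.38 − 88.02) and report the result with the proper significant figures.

0.197

86.7 − 2.719 = 83.981, limited to 1 d.p. → 3 s.f.; 513.38 − 88.02 = 425.36, limited to 2 d.p. → 5 s.f.
Carrying full precision, 83.981 ÷ 425.36 = 0.197435113786…; keep min(3, 5) = 3 s.f.
Rounded to 3 significant figures: 0.197.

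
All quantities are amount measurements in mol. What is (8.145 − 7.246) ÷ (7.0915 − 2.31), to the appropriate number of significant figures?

1.88 × 10^-1

8.145 − 7.246 = 0.899, limited to 3 d.p. → 3 s.f.; 7.0915 − 2.31 = 4.7815, limited to 2 d.p. → 3 s.f.
Carrying full precision, 0.899 ÷ 4.7815 = 0.188016312873…; keep min(3, 3) = 3 s.f.
Rounded to 3 significant figures: 1.88 × 10^-1.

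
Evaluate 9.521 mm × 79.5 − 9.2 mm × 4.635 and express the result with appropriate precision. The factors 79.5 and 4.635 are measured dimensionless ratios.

714 mm

9.521 × 79.5 = 756.9195 → 757 mm (3 s.f., last digit at the 10^0 place).
9.2 × 4.635 = 42.642 → 43 mm (2 s.f., last digit at the 10^0 place).
Difference: 714.2775 mm; keep the coarser place, 10^0.
Result: 714 mm.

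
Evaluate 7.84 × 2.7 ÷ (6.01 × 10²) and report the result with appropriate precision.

3.5 × 10⁻²

7.84 × 2.7 ÷ (6.01 × 10²) = 0.0352212978369…
Multiplication/division keeps the fewest significant figures: 7.84 → 3 s.f., 2.7 → 2 s.f., 6.01 × 10² → 3 s.f.; limit is 2.
Rounded to 2 significant figures: 3.5 × 10⁻².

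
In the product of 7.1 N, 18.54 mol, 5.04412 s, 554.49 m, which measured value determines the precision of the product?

7.1 N → 2 s.f.; 18.54 mol → 4 s.f.; 5.04412 s → 6 s.f.; 554.49 m → 5 s.f.
The fewest is 2 significant figures, from 7.1 N.

7.1 N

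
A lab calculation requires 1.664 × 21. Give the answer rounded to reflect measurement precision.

35

1.664 × 21 = 34.944
Multiplication/division keeps the fewest significant figures: 1.664 → 4 s.f., 21 → 2 s.f.; limit is 2.
Rounded to 2 significant figures: 35.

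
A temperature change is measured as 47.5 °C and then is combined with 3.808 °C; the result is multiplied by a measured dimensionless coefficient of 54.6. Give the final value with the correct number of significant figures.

2.80 × 10³ °C

47.5 °C + 3.808 °C = 51.308 °C; the sum is limited to 1 decimal place (3 s.f.).
Carrying full precision, 51.308 × 54.6 = 2801.4168 °C; 54.6 has 3 s.f., so the result keeps min(3, 3) = 3 s.f.
Rounded to 3 significant figures: 2.80 × 10³ °C.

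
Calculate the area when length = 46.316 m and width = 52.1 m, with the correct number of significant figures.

area = 46.316 m × 52.1 m = 2413.0636 m².
46.316 has 5 significant figures; 52.1 has 3.
Division/multiplication keeps the fewest: 3 significant figures.
Rounded: 2.41 × 10^3 m².

2.41 × 10^3 m²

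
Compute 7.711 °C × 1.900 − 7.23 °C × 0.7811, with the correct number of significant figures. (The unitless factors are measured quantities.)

9.00 °C

7.711 × 1.900 = 14.6509 → 14.65 °C (4 s.f., last digit at the 10^-2 place).
7.23 × 0.7811 = 5.647353 → 5.65 °C (3 s.f., last digit at the 10^-2 place).
Difference: 9.003547 °C; keep the coarser place, 10^-2.
Result: 9.00 °C.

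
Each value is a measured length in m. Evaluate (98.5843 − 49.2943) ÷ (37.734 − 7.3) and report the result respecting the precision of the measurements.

98.5843 − 49.2943 = 49.2900, limited to 4 d.p. → 6 s.f.; 37.734 − 7.3 = 30.434, limited to 1 d.p. → 3 s.f.
Carrying full precision, 49.2900 ÷ 30.434 = 1.61957021752…; keep min(6, 3) = 3 s.f.
Rounded to 3 significant figures: 1.62.

1.62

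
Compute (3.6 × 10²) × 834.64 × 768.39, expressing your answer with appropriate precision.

2.3 × 10⁸

(3.6 × 10²) × 834.64 × 768.39 = 230878450.656
Multiplication/division keeps the fewest significant figures: 3.6 × 10² → 2 s.f., 834.64 → 5 s.f., 768.39 → 5 s.f.; limit is 2.
Rounded to 2 significant figures: 2.3 × 10⁸.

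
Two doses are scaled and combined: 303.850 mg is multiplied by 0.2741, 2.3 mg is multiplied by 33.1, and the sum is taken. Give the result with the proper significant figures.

303.850 × 0.2741 = 83.285285 → 83.29 mg (4 s.f., last digit at the 10^-2 place).
2.3 × 33.1 = 76.13 → 76 mg (2 s.f., last digit at the 10^0 place).
Sum: 159.415285 mg; keep the coarser place, 10^0.
Result: 159 mg.

159 mg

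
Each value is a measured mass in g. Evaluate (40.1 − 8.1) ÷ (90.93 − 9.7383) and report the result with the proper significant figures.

40.1 − 8.1 = 32.0, limited to 1 d.p. → 3 s.f.; 90.93 − 9.7383 = 81.1917, limited to 2 d.p. → 4 s.f.
Carrying full precision, 32.0 ÷ 81.1917 = 0.394128956531…; keep min(3, 4) = 3 s.f.
Rounded to 3 significant figures: 0.394.

0.394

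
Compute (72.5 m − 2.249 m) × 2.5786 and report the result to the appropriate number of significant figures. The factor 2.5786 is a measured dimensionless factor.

1.81 × 10^2 m

72.5 m − 2.249 m = 70.251 m; the difference is limited to 1 decimal place (3 s.f.).
Carrying full precision, 70.251 × 2.5786 = 181.1492286 m; 2.5786 has 5 s.f., so the result keeps min(3, 5) = 3 s.f.
Rounded to 3 significant figures: 1.81 × 10^2 m.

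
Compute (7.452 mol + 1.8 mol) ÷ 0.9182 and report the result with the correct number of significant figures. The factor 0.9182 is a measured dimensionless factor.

7.452 mol + 1.8 mol = 9.252 mol; the sum is limited to 1 decimal place (2 s.f.).
Carrying full precision, 9.252 ÷ 0.9182 = 10.0762361141… mol; 0.9182 has 4 s.f., so the result keeps min(2, 4) = 2 s.f.
Rounded to 2 significant figures: 10. mol.

10. mol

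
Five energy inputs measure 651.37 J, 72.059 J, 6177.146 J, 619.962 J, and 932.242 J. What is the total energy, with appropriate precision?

651.37 J + 72.059 J + 6177.146 J + 619.962 J + 932.242 J = 8452.779 J.
Addition/subtraction keeps the fewest decimal places: 651.37 → 2 decimal places, 72.059 → 3 decimal places, 6177.146 → 3 decimal places, 619.962 → 3 decimal places, 932.242 → 3 decimal places; limit is 2.
Rounded to 2 decimal places: 8452.78 J.

8452.78 J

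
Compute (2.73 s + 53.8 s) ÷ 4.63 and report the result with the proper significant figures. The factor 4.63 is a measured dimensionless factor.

2.73 s + 53.8 s = 56.53 s; the sum is limited to 1 decimal place (3 s.f.).
Carrying full precision, 56.53 ÷ 4.63 = 12.2095032397… s; 4.63 has 3 s.f., so the result keeps min(3, 3) = 3 s.f.
Rounded to 3 significant figures: 12.2 s.

12.2 s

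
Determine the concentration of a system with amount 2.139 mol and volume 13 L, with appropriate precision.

1.6 × 10⁻¹ mol/L

concentration = 2.139 mol ÷ 13 L = 0.164538461538… mol/L.
2.139 has 4 significant figures; 13 has 2.
Division/multiplication keeps the fewest: 2 significant figures.
Rounded: 1.6 × 10⁻¹ mol/L.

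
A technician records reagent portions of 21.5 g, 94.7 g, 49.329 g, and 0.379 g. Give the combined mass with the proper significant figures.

21.5 g + 94.7 g + 49.329 g + 0.379 g = 165.908 g.
Addition/subtraction keeps the fewest decimal places: 21.5 → 1 decimal place, 94.7 → 1 decimal place, 49.329 → 3 decimal places, 0.379 → 3 decimal places; limit is 1.
Rounded to 1 decimal place: 165.9 g.

165.9 g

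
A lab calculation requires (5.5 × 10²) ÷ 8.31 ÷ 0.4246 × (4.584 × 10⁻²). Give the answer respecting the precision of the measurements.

7.1

(5.5 × 10²) ÷ 8.31 ÷ 0.4246 × (4.584 × 10⁻²) = 7.14539570902…
Multiplication/division keeps the fewest significant figures: 5.5 × 10² → 2 s.f., 8.31 → 3 s.f., 0.4246 → 4 s.f., 4.584 × 10⁻² → 4 s.f.; limit is 2.
Rounded to 2 significant figures: 7.1.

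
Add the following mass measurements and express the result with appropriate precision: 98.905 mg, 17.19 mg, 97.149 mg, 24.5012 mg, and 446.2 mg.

6.839 × 10² mg

98.905 mg + 17.19 mg + 97.149 mg + 24.5012 mg + 446.2 mg = 683.9452 mg.
Addition/subtraction keeps the fewest decimal places: 98.905 → 3 decimal places, 17.19 → 2 decimal places, 97.149 → 3 decimal places, 24.5012 → 4 decimal places, 446.2 → 1 decimal place; limit is 1.
Rounded to 1 decimal place: 6.839 × 10² mg.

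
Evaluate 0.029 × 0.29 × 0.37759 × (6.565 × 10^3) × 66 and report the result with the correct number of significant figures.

0.029 × 0.29 × 0.37759 × (6.565 × 10^3) × 66 = 1375.92621695…
Multiplication/division keeps the fewest significant figures: 0.029 → 2 s.f., 0.29 → 2 s.f., 0.37759 → 5 s.f., 6.565 × 10^3 → 4 s.f., 66 → 2 s.f.; limit is 2.
Rounded to 2 significant figures: 1.4 × 10^3.

1.4 × 10^3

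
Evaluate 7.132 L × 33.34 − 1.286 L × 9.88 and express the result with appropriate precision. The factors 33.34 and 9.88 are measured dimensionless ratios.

7.132 × 33.34 = 237.78088 → 237.8 L (4 s.f., last digit at the 10^-1 place).
1.286 × 9.88 = 12.70568 → 12.7 L (3 s.f., last digit at the 10^-1 place).
Difference: 225.0752 L; keep the coarser place, 10^-1.
Result: 225.1 L.

225.1 L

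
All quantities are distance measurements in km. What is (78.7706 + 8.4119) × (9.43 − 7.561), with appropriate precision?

78.7706 + 8.4119 = 87.1825, limited to 4 d.p. → 6 s.f.; 9.43 − 7.561 = 1.869, limited to 2 d.p. → 3 s.f.
Carrying full precision, 87.1825 × 1.869 = 162.9440925; keep min(6, 3) = 3 s.f.
Rounded to 3 significant figures: 163 km².

163 km²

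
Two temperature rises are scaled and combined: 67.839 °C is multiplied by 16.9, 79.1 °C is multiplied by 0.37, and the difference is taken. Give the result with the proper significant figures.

1.12 × 10^3 °C

67.839 × 16.9 = 1146.4791 → 1.15 × 10^3 °C (3 s.f., last digit at the 10^1 place).
79.1 × 0.37 = 29.267 → 29 °C (2 s.f., last digit at the 10^0 place).
Difference: 1117.2121 °C; keep the coarser place, 10^1.
Result: 1.12 × 10^3 °C.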